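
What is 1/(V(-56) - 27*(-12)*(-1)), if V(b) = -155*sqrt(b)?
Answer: I/(2*(-162*I + 155*sqrt(14))) ≈ -0.00022339 + 0.00079973*I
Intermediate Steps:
1/(V(-56) - 27*(-12)*(-1)) = 1/(-310*I*sqrt(14) - 27*(-12)*(-1)) = 1/(-310*I*sqrt(14) + 324*(-1)) = 1/(-310*I*sqrt(14) - 324) = 1/(-324 - 310*I*sqrt(14))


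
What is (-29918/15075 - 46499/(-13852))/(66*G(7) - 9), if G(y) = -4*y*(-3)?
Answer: 286548289/1155812611500 ≈ 0.00024792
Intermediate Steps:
G(y) = 12*y
(-29918/15075 - 46499/(-13852))/(66*G(7) - 9) = (-29918/15075 - 46499/(-13852))/(66*(12*7) - 9) = (-29918*1/15075 - 46499*(-1/13852))/(66*84 - 9) = (-29918/15075 + 46499/13852)/(5544 - 9) = (286548289/208818900)/5535 = (286548289/208818900)*(1/5535) = 286548289/1155812611500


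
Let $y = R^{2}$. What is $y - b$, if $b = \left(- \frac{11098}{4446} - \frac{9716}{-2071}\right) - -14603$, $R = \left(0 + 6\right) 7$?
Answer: $- \frac{3111511504}{242307} \approx -12841.0$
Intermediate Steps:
$R = 42$ ($R = 6 \cdot 7 = 42$)
$y = 1764$ ($y = 42^{2} = 1764$)
$b = \frac{3538941052}{242307}$ ($b = \left(\left(-11098\right) \frac{1}{4446} - - \frac{9716}{2071}\right) + 14603 = \left(- \frac{5549}{2223} + \frac{9716}{2071}\right) + 14603 = \frac{531931}{242307} + 14603 = \frac{3538941052}{242307} \approx 14605.0$)
$y - b = 1764 - \frac{3538941052}{242307} = - \frac{3111511504}{242307}$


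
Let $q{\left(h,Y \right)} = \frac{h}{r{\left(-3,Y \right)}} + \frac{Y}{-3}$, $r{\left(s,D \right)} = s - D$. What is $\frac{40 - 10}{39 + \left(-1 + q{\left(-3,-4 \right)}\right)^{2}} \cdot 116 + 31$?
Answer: $\frac{8837}{83} \approx 106.47$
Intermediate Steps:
$q{\left(h,Y \right)} = - \frac{Y}{3} + \frac{h}{-3 - Y}$ ($q{\left(h,Y \right)} = \frac{h}{-3 - Y} + \frac{Y}{-3} = \frac{h}{-3 - Y} + Y \left(- \frac{1}{3}\right) = \frac{h}{-3 - Y} - \frac{Y}{3} = - \frac{Y}{3} + \frac{h}{-3 - Y}$)
$\frac{40 - 10}{39 + \left(-1 + q{\left(-3,-4 \right)}\right)^{2}} \cdot 116 + 31 = \frac{40 - 10}{39 + \left(-1 + \frac{\left(-1\right) \left(-3\right) - - \frac{4 \left(3 - 4\right)}{3}}{3 - 4}\right)^{2}} \cdot 116 + 31 = \frac{30}{39 + \left(-1 + \frac{3 - \left(- \frac{4}{3}\right) \left(-1\right)}{-1}\right)^{2}} \cdot 116 + 31 = \frac{30}{39 + \left(-1 - \left(3 - \frac{4}{3}\right)\right)^{2}} \cdot 116 + 31 = \frac{30}{39 + \left(-1 - \frac{5}{3}\right)^{2}} \cdot 116 + 31 = \frac{30}{39 + \left(- \frac{8}{3}\right)^{2}} \cdot 116 + 31 = \frac{30}{39 + \frac{64}{9}} \cdot 116 + 31 = \frac{30}{\frac{415}{9}} \cdot 116 + 31 = 30 \cdot \frac{9}{415} \cdot 116 + 31 = \frac{54}{83} \cdot 116 + 31 = \frac{6264}{83} + 31 = \frac{8837}{83}$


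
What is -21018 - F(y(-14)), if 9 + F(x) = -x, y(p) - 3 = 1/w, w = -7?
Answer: -147043/7 ≈ -21006.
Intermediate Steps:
y(p) = 20/7 (y(p) = 3 + 1/(-7) = 3 - 1/7 = 20/7)
F(x) = -9 - x
-21018 - F(y(-14)) = -21018 - (-9 - 1*20/7) = -21018 - (-9 - 20/7) = -21018 - 1*(-83/7) = -21018 + 83/7 = -147043/7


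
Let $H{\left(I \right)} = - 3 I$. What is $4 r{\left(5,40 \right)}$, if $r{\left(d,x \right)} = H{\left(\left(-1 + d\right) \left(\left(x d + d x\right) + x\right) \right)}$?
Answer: $-21120$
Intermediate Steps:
$r{\left(d,x \right)} = - 3 \left(-1 + d\right) \left(x + 2 d x\right)$ ($r{\left(d,x \right)} = - 3 \left(-1 + d\right) \left(\left(x d + d x\right) + x\right) = - 3 \left(-1 + d\right) \left(\left(d x + d x\right) + x\right) = - 3 \left(-1 + d\right) \left(2 d x + x\right) = - 3 \left(-1 + d\right) \left(x + 2 d x\right)$)
$4 r{\left(5,40 \right)} = 4 \cdot 3 \cdot 40 \left(1 + 5 - 2 \cdot 5^{2}\right) = 4 \cdot 3 \cdot 40 \left(1 + 5 - 50\right) = 4 \cdot 3 \cdot 40 \left(-44\right) = 4 \left(-5280\right) = -21120$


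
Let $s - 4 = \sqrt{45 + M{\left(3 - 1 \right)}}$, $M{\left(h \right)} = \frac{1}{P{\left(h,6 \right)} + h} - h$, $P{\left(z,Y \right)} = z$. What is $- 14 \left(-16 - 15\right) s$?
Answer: $1736 + 217 \sqrt{173} \approx 4590.2$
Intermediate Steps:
$M{\left(h \right)} = \frac{1}{2 h} - h$ ($M{\left(h \right)} = \frac{1}{h + h} - h = \frac{1}{2 h} - h$)
$s = 4 + \frac{\sqrt{173}}{2}$ ($s = 4 + \sqrt{45 + \left(\frac{1}{2 \left(3 - 1\right)} - \left(3 - 1\right)\right)} = 4 + \sqrt{45 + \left(\frac{1}{2 \cdot 2} - 2\right)} = 4 + \sqrt{45 + \left(\frac{1}{2} \cdot \frac{1}{2} - 2\right)} = 4 + \sqrt{45 + \left(\frac{1}{4} - 2\right)} = 4 + \sqrt{45 - \frac{7}{4}} = 4 + \sqrt{\frac{173}{4}} = 4 + \frac{\sqrt{173}}{2} \approx 10.576$)
$- 14 \left(-16 - 15\right) s = - 14 \left(-16 - 15\right) \left(4 + \frac{\sqrt{173}}{2}\right) = \left(-14\right) \left(-31\right) \left(4 + \frac{\sqrt{173}}{2}\right) = 434 \left(4 + \frac{\sqrt{173}}{2}\right) = 1736 + 217 \sqrt{173}$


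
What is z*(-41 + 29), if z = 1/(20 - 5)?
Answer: -4/5 ≈ -0.80000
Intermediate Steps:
z = 1/15 ≈ 0.066667
z*(-41 + 29) = (-41 + 29)/15 = (1/15)*(-12) = -4/5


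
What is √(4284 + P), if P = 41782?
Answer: √46066 ≈ 214.63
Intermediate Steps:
√(4284 + P) = √(4284 + 41782) = √46066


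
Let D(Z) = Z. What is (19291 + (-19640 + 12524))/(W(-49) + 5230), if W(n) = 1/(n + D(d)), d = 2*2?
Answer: 547875/235349 ≈ 2.3279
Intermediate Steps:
d = 4
W(n) = 1/(4 + n) (W(n) = 1/(n + 4) = 1/(4 + n))
(19291 + (-19640 + 12524))/(W(-49) + 5230) = (19291 + (-19640 + 12524))/(1/(4 - 49) + 5230) = (19291 - 7116)/(1/(-45) + 5230) = 12175/(-1/45 + 5230) = 12175/(235349/45) = 12175*(45/235349) = 547875/235349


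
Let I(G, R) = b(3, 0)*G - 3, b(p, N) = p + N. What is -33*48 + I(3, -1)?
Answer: -1578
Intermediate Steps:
b(p, N) = N + p
I(G, R) = -3 + 3*G (I(G, R) = (0 + 3)*G - 3 = 3*G - 3 = -3 + 3*G)
-33*48 + I(3, -1) = -33*48 + (-3 + 3*3) = -1584 + (-3 + 9) = -1584 + 6 = -1578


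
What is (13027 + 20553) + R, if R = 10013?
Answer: 43593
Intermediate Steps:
(13027 + 20553) + R = (13027 + 20553) + 10013 = 33580 + 10013 = 43593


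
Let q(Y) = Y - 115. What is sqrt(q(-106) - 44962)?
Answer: I*sqrt(45183) ≈ 212.56*I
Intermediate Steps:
q(Y) = -115 + Y
sqrt(q(-106) - 44962) = sqrt((-115 - 106) - 44962) = sqrt(-221 - 44962) = sqrt(-45183) = I*sqrt(45183)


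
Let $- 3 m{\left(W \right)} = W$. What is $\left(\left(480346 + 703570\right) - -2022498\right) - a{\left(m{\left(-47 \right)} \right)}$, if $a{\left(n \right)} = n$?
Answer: $\frac{9619195}{3} \approx 3.2064 \cdot 10^{6}$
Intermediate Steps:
$m{\left(W \right)} = - \frac{W}{3}$
$\left(\left(480346 + 703570\right) - -2022498\right) - a{\left(m{\left(-47 \right)} \right)} = \left(\left(480346 + 703570\right) - -2022498\right) - \left(- \frac{1}{3}\right) \left(-47\right) = \left(1183916 + 2022498\right) - \frac{47}{3} = 3206414 - \frac{47}{3} = \frac{9619195}{3}$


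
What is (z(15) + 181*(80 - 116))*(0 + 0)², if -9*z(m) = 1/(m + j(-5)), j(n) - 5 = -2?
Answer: 0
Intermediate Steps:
j(n) = 3 (j(n) = 5 - 2 = 3)
z(m) = -1/(9*(3 + m)) (z(m) = -1/(9*(m + 3)) = -1/(9*(3 + m)))
(z(15) + 181*(80 - 116))*(0 + 0)² = (-1/(27 + 9*15) + 181*(80 - 116))*(0 + 0)² = (-1/(27 + 135) + 181*(-36))*0² = (-1/162 - 6516)*0 = -1055593/162*0 = 0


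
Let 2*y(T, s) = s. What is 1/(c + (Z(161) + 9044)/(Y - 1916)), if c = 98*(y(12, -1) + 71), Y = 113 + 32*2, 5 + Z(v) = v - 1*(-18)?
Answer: 1739/12005533 ≈ 0.00014485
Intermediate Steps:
Z(v) = 13 + v (Z(v) = -5 + (v - 1*(-18)) = -5 + (v + 18) = -5 + (18 + v) = 13 + v)
y(T, s) = s/2
Y = 177 (Y = 113 + 64 = 177)
c = 6909 (c = 98*((1/2)*(-1) + 71) = 98*(-1/2 + 71) = 98*(141/2) = 6909)
1/(c + (Z(161) + 9044)/(Y - 1916)) = 1/(6909 + ((13 + 161) + 9044)/(177 - 1916)) = 1/(6909 + (174 + 9044)/(-1739)) = 1/(6909 + 9218*(-1/1739)) = 1/(6909 - 9218/1739) = 1/(12005533/1739) = 1739/12005533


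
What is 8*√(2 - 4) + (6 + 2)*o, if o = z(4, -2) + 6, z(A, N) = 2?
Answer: 64 + 8*I*√2 ≈ 64.0 + 11.314*I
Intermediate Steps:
o = 8 (o = 2 + 6 = 8)
8*√(2 - 4) + (6 + 2)*o = 8*√(2 - 4) + (6 + 2)*8 = 8*√(-2) + 8*8 = 8*(I*√2) + 64 = 8*I*√2 + 64 = 64 + 8*I*√2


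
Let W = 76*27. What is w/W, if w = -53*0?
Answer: 0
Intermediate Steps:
w = 0
W = 2052
w/W = 0/2052 = 0*(1/2052) = 0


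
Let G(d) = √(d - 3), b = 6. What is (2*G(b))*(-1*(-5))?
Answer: 10*√3 ≈ 17.320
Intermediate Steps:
G(d) = √(-3 + d)
(2*G(b))*(-1*(-5)) = (2*√(-3 + 6))*(-1*(-5)) = (2*√3)*5 = 10*√3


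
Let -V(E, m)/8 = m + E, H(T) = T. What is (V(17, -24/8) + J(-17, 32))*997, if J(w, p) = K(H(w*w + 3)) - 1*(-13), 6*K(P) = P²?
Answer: 42207995/3 ≈ 1.4069e+7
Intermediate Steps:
K(P) = P²/6
V(E, m) = -8*E - 8*m (V(E, m) = -8*(m + E) = -8*(E + m) = -8*E - 8*m)
J(w, p) = 13 + (3 + w²)²/6 (J(w, p) = (w*w + 3)²/6 - 1*(-13) = (w² + 3)²/6 + 13 = (3 + w²)²/6 + 13 = 13 + (3 + w²)²/6)
(V(17, -24/8) + J(-17, 32))*997 = ((-8*17 - (-192)/8) + (13 + (3 + (-17)²)²/6))*997 = ((-136 - (-192)/8) + (13 + (3 + 289)²/6))*997 = ((-136 - 8*(-3)) + (13 + (⅙)*292²))*997 = ((-136 + 24) + (13 + (⅙)*85264))*997 = (-112 + (13 + 42632/3))*997 = (-112 + 42671/3)*997 = (42335/3)*997 = 42207995/3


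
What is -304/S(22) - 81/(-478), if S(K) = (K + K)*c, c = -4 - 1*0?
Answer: 9973/5258 ≈ 1.8967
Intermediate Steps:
c = -4 (c = -4 + 0 = -4)
S(K) = -8*K (S(K) = (K + K)*(-4) = (2*K)*(-4) = -8*K)
-304/S(22) - 81/(-478) = -304/((-8*22)) - 81/(-478) = -304/(-176) - 81*(-1/478) = -304*(-1/176) + 81/478 = 19/11 + 81/478 = 9973/5258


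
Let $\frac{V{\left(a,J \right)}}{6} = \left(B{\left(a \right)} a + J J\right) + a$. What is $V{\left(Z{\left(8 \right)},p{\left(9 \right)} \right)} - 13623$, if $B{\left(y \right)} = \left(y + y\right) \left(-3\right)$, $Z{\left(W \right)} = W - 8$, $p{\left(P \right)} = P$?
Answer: $-13137$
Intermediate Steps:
$Z{\left(W \right)} = -8 + W$ ($Z{\left(W \right)} = W - 8 = -8 + W$)
$B{\left(y \right)} = - 6 y$ ($B{\left(y \right)} = 2 y \left(-3\right) = - 6 y$)
$V{\left(a,J \right)} = - 36 a^{2} + 6 a + 6 J^{2}$ ($V{\left(a,J \right)} = 6 \left(\left(- 6 a a + J J\right) + a\right) = 6 \left(\left(- 6 a^{2} + J^{2}\right) + a\right) = 6 \left(\left(J^{2} - 6 a^{2}\right) + a\right) = 6 \left(a + J^{2} - 6 a^{2}\right) = - 36 a^{2} + 6 a + 6 J^{2}$)
$V{\left(Z{\left(8 \right)},p{\left(9 \right)} \right)} - 13623 = \left(- 36 \left(-8 + 8\right)^{2} + 6 \left(-8 + 8\right) + 6 \cdot 9^{2}\right) - 13623 = \left(- 36 \cdot 0^{2} + 6 \cdot 0 + 6 \cdot 81\right) - 13623 = \left(\left(-36\right) 0 + 0 + 486\right) - 13623 = \left(0 + 0 + 486\right) - 13623 = 486 - 13623 = -13137$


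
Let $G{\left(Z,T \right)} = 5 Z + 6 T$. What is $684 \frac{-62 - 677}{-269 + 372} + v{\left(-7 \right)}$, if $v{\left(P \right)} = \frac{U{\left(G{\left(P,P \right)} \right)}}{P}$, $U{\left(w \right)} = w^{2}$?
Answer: $- \frac{592717}{103} \approx -5754.5$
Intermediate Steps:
$v{\left(P \right)} = 121 P$ ($v{\left(P \right)} = \frac{\left(5 P + 6 P\right)^{2}}{P} = \frac{\left(11 P\right)^{2}}{P} = \frac{121 P^{2}}{P} = 121 P$)
$684 \frac{-62 - 677}{-269 + 372} + v{\left(-7 \right)} = 684 \frac{-62 - 677}{-269 + 372} + 121 \left(-7\right) = 684 \left(- \frac{739}{103}\right) - 847 = - \frac{505476}{103} - 847 = - \frac{592717}{103}$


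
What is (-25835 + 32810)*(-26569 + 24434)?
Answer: -14891625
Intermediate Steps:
(-25835 + 32810)*(-26569 + 24434) = 6975*(-2135) = -14891625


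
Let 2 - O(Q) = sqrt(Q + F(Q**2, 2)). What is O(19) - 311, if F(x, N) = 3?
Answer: -309 - sqrt(22) ≈ -313.69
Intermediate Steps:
O(Q) = 2 - sqrt(3 + Q) (O(Q) = 2 - sqrt(Q + 3) = 2 - sqrt(3 + Q))
O(19) - 311 = (2 - sqrt(3 + 19)) - 311 = (2 - sqrt(22)) - 311 = -309 - sqrt(22)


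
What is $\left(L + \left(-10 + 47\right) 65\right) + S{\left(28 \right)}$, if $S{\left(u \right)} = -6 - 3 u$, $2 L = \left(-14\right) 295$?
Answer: $250$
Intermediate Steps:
$L = -2065$ ($L = \frac{\left(-14\right) 295}{2} = \frac{1}{2} \left(-4130\right) = -2065$)
$\left(L + \left(-10 + 47\right) 65\right) + S{\left(28 \right)} = \left(-2065 + \left(-10 + 47\right) 65\right) - 90 = \left(-2065 + 37 \cdot 65\right) - 90 = \left(-2065 + 2405\right) - 90 = 340 - 90 = 250$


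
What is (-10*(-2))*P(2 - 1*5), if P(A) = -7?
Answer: -140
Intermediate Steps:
(-10*(-2))*P(2 - 1*5) = -10*(-2)*(-7) = 20*(-7) = -140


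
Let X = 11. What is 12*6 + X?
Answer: 83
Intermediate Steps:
12*6 + X = 12*6 + 11 = 72 + 11 = 83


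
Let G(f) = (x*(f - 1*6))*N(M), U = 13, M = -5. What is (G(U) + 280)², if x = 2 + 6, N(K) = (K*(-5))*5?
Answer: 52998400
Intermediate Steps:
N(K) = -25*K (N(K) = -5*K*5 = -25*K)
x = 8
G(f) = -6000 + 1000*f (G(f) = (8*(f - 1*6))*(-25*(-5)) = (8*(f - 6))*125 = (8*(-6 + f))*125 = (-48 + 8*f)*125 = -6000 + 1000*f)
(G(U) + 280)² = ((-6000 + 1000*13) + 280)² = ((-6000 + 13000) + 280)² = (7000 + 280)² = 7280² = 52998400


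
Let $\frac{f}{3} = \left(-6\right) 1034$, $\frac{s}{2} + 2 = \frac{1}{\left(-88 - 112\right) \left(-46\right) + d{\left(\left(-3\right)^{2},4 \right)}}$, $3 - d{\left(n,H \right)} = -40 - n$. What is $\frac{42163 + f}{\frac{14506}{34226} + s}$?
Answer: $- \frac{1864408744638}{283089461} \approx -6585.9$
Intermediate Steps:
$d{\left(n,H \right)} = 43 + n$ ($d{\left(n,H \right)} = 3 - \left(-40 - n\right) = 3 + \left(40 + n\right) = 43 + n$)
$s = - \frac{18503}{4626}$ ($s = -4 + \frac{2}{\left(-88 - 112\right) \left(-46\right) + \left(43 + \left(-3\right)^{2}\right)} = -4 + \frac{2}{\left(-200\right) \left(-46\right) + \left(43 + 9\right)} = -4 + \frac{2}{9200 + 52} = -4 + \frac{2}{9252} = -4 + 2 \cdot \frac{1}{9252} = -4 + \frac{1}{4626} = - \frac{18503}{4626} \approx -3.9998$)
$f = -18612$ ($f = 3 \left(\left(-6\right) 1034\right) = 3 \left(-6204\right) = -18612$)
$\frac{42163 + f}{\frac{14506}{34226} + s} = \frac{42163 - 18612}{\frac{14506}{34226} - \frac{18503}{4626}} = \frac{23551}{14506 \cdot \frac{1}{34226} - \frac{18503}{4626}} = \frac{23551}{\frac{7253}{17113} - \frac{18503}{4626}} = \frac{23551}{- \frac{283089461}{79164738}} = 23551 \left(- \frac{79164738}{283089461}\right) = - \frac{1864408744638}{283089461}$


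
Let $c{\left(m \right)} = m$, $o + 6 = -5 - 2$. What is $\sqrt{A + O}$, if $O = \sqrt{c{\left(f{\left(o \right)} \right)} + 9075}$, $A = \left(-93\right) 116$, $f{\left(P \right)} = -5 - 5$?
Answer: $\sqrt{-10788 + 7 \sqrt{185}} \approx 103.41 i$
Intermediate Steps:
$o = -13$ ($o = -6 - 7 = -13$)
$f{\left(P \right)} = -10$ ($f{\left(P \right)} = -5 - 5 = -10$)
$A = -10788$
$O = 7 \sqrt{185}$ ($O = \sqrt{-10 + 9075} = \sqrt{9065} = 7 \sqrt{185} \approx 95.21$)
$\sqrt{A + O} = \sqrt{-10788 + 7 \sqrt{185}}$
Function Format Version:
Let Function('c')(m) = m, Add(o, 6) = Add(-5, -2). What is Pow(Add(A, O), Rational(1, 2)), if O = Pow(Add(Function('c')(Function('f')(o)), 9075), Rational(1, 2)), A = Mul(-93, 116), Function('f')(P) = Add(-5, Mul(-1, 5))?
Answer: Pow(Add(-10788, Mul(7, Pow(185, Rational(1, 2)))), Rational(1, 2)) ≈ Mul(103.41, I)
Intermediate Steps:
o = -13 (o = Add(-6, Add(-5, -2)) = Add(-6, -7) = -13)
Function('f')(P) = -10 (Function('f')(P) = Add(-5, -5) = -10)
A = -10788
O = Mul(7, Pow(185, Rational(1, 2))) (O = Pow(Add(-10, 9075), Rational(1, 2)) = Pow(9065, Rational(1, 2)) = Mul(7, Pow(185, Rational(1, 2))) ≈ 95.210)
Pow(Add(A, O), Rational(1, 2)) = Pow(Add(-10788, Mul(7, Pow(185, Rational(1, 2)))), Rational(1, 2))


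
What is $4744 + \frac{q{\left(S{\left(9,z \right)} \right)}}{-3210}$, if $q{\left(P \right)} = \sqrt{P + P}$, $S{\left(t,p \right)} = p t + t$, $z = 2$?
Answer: $4744 - \frac{\sqrt{6}}{1070} \approx 4744.0$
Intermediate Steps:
$S{\left(t,p \right)} = t + p t$
$q{\left(P \right)} = \sqrt{2} \sqrt{P}$ ($q{\left(P \right)} = \sqrt{2 P} = \sqrt{2} \sqrt{P}$)
$4744 + \frac{q{\left(S{\left(9,z \right)} \right)}}{-3210} = 4744 + \frac{\sqrt{2} \sqrt{9 \left(1 + 2\right)}}{-3210} = 4744 + \sqrt{2} \sqrt{9 \cdot 3} \left(- \frac{1}{3210}\right) = 4744 + \sqrt{2} \sqrt{27} \left(- \frac{1}{3210}\right) = 4744 + \sqrt{2} \cdot 3 \sqrt{3} \left(- \frac{1}{3210}\right) = 4744 + 3 \sqrt{6} \left(- \frac{1}{3210}\right) = 4744 - \frac{\sqrt{6}}{1070}$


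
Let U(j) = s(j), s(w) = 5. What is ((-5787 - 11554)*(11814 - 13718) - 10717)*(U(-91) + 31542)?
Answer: 1041257538209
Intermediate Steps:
U(j) = 5
((-5787 - 11554)*(11814 - 13718) - 10717)*(U(-91) + 31542) = ((-5787 - 11554)*(11814 - 13718) - 10717)*(5 + 31542) = (-17341*(-1904) - 10717)*31547 = (33017264 - 10717)*31547 = 33006547*31547 = 1041257538209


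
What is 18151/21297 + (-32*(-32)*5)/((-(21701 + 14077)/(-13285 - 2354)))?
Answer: 284322662573/126994011 ≈ 2238.9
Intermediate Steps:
18151/21297 + (-32*(-32)*5)/((-(21701 + 14077)/(-13285 - 2354))) = 18151*(1/21297) + (1024*5)/((-35778/(-15639))) = 18151/21297 + 5120/((-35778*(-1)/15639)) = 18151/21297 + 5120/((-1*(-11926/5213))) = 18151/21297 + 5120/(11926/5213) = 18151/21297 + 5120*(5213/11926) = 18151/21297 + 13345280/5963 = 284322662573/126994011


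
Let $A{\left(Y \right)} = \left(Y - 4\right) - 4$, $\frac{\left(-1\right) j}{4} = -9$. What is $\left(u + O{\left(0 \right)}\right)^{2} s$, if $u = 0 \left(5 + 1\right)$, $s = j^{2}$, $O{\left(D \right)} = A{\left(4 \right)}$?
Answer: $20736$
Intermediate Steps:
$j = 36$ ($j = \left(-4\right) \left(-9\right) = 36$)
$A{\left(Y \right)} = -8 + Y$ ($A{\left(Y \right)} = \left(-4 + Y\right) - 4 = -8 + Y$)
$O{\left(D \right)} = -4$ ($O{\left(D \right)} = -8 + 4 = -4$)
$s = 1296$ ($s = 36^{2} = 1296$)
$u = 0$ ($u = 0 \cdot 6 = 0$)
$\left(u + O{\left(0 \right)}\right)^{2} s = \left(0 - 4\right)^{2} \cdot 1296 = \left(-4\right)^{2} \cdot 1296 = 16 \cdot 1296 = 20736$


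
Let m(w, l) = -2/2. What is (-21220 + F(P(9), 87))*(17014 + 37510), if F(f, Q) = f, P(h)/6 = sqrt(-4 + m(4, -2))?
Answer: -1156999280 + 327144*I*sqrt(5) ≈ -1.157e+9 + 7.3152e+5*I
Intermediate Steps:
m(w, l) = -1 (m(w, l) = -2*1/2 = -1)
P(h) = 6*I*sqrt(5) (P(h) = 6*sqrt(-4 - 1) = 6*sqrt(-5) = 6*(I*sqrt(5)) = 6*I*sqrt(5))
(-21220 + F(P(9), 87))*(17014 + 37510) = (-21220 + 6*I*sqrt(5))*(17014 + 37510) = (-21220 + 6*I*sqrt(5))*54524 = -1156999280 + 327144*I*sqrt(5)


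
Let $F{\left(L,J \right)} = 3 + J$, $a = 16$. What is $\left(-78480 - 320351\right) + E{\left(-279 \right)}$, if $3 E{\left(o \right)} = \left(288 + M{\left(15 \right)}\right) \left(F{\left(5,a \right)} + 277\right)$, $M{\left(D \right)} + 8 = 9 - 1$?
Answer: $-370415$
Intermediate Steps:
$M{\left(D \right)} = 0$ ($M{\left(D \right)} = -8 + \left(9 - 1\right) = -8 + 8 = 0$)
$E{\left(o \right)} = 28416$ ($E{\left(o \right)} = \frac{\left(288 + 0\right) \left(\left(3 + 16\right) + 277\right)}{3} = \frac{288 \left(19 + 277\right)}{3} = \frac{288 \cdot 296}{3} = \frac{1}{3} \cdot 85248 = 28416$)
$\left(-78480 - 320351\right) + E{\left(-279 \right)} = \left(-78480 - 320351\right) + 28416 = -398831 + 28416 = -370415$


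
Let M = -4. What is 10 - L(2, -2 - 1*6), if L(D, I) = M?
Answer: 14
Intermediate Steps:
L(D, I) = -4
10 - L(2, -2 - 1*6) = 10 - 1*(-4) = 10 + 4 = 14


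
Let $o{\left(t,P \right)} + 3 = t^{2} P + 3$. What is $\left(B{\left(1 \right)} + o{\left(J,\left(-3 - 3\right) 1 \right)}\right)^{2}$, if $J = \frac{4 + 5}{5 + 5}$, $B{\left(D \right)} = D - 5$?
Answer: $\frac{196249}{2500} \approx 78.5$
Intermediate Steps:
$B{\left(D \right)} = -5 + D$
$J = \frac{9}{10} \approx 0.9$
$o{\left(t,P \right)} = P t^{2}$ ($o{\left(t,P \right)} = -3 + \left(t^{2} P + 3\right) = -3 + \left(P t^{2} + 3\right) = -3 + \left(3 + P t^{2}\right) = P t^{2}$)
$\left(B{\left(1 \right)} + o{\left(J,\left(-3 - 3\right) 1 \right)}\right)^{2} = \left(\left(-5 + 1\right) + \left(-3 - 3\right) 1 \left(\frac{9}{10}\right)^{2}\right)^{2} = \left(-4 + \left(-6\right) 1 \cdot \frac{81}{100}\right)^{2} = \left(-4 - \frac{243}{50}\right)^{2} = \left(- \frac{443}{50}\right)^{2} = \frac{196249}{2500}$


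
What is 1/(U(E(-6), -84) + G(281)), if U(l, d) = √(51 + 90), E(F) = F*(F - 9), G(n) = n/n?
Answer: -1/140 + √141/140 ≈ 0.077674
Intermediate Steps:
G(n) = 1
E(F) = F*(-9 + F)
U(l, d) = √141
1/(U(E(-6), -84) + G(281)) = 1/(√141 + 1) = 1/(1 + √141)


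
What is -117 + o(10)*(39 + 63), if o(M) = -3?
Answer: -423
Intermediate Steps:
-117 + o(10)*(39 + 63) = -117 - 3*(39 + 63) = -117 - 3*102 = -117 - 306 = -423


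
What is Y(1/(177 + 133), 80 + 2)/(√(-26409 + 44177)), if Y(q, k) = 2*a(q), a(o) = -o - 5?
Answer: -1551*√4442/1377020 ≈ -0.075069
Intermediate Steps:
a(o) = -5 - o
Y(q, k) = -10 - 2*q (Y(q, k) = 2*(-5 - q) = -10 - 2*q)
Y(1/(177 + 133), 80 + 2)/(√(-26409 + 44177)) = (-10 - 2/(177 + 133))/(√(-26409 + 44177)) = (-10 - 2/310)/(√17768) = (-10 - 2*1/310)/((2*√4442)) = (-10 - 1/155)*(√4442/8884) = -1551*√4442/1377020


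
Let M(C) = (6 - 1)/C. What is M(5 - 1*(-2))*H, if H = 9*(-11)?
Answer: -495/7 ≈ -70.714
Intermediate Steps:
H = -99
M(C) = 5/C
M(5 - 1*(-2))*H = (5/(5 - 1*(-2)))*(-99) = (5/(5 + 2))*(-99) = (5/7)*(-99) = -495/7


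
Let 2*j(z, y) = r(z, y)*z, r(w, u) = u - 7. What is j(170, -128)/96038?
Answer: -11475/96038 ≈ -0.11948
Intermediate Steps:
r(w, u) = -7 + u
j(z, y) = z*(-7 + y)/2 (j(z, y) = ((-7 + y)*z)/2 = (z*(-7 + y))/2 = z*(-7 + y)/2)
j(170, -128)/96038 = ((½)*170*(-7 - 128))/96038 = ((½)*170*(-135))*(1/96038) = -11475*1/96038 = -11475/96038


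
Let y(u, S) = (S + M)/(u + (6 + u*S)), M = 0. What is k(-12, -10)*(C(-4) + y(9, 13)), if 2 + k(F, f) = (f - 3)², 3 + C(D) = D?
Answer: -152137/132 ≈ -1152.6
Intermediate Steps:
C(D) = -3 + D
k(F, f) = -2 + (-3 + f)² (k(F, f) = -2 + (f - 3)² = -2 + (-3 + f)²)
y(u, S) = S/(6 + u + S*u) (y(u, S) = (S + 0)/(u + (6 + u*S)) = S/(u + (6 + S*u)) = S/(6 + u + S*u))
k(-12, -10)*(C(-4) + y(9, 13)) = (-2 + (-3 - 10)²)*((-3 - 4) + 13/(6 + 9 + 13*9)) = (-2 + (-13)²)*(-7 + 13/(6 + 9 + 117)) = (-2 + 169)*(-7 + 13/132) = 167*(-7 + 13*(1/132)) = 167*(-7 + 13/132) = 167*(-911/132) = -152137/132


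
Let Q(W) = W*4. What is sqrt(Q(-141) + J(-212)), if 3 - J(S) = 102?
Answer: I*sqrt(663) ≈ 25.749*I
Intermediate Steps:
J(S) = -99 (J(S) = 3 - 1*102 = 3 - 102 = -99)
Q(W) = 4*W
sqrt(Q(-141) + J(-212)) = sqrt(4*(-141) - 99) = sqrt(-564 - 99) = sqrt(-663) = I*sqrt(663)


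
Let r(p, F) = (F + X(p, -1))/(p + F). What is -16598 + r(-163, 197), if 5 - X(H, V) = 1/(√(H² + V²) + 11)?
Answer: -877686727/52898 - √26570/899266 ≈ -16592.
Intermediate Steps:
X(H, V) = 5 - 1/(11 + √(H² + V²)) (X(H, V) = 5 - 1/(√(H² + V²) + 11) = 5 - 1/(11 + √(H² + V²)))
r(p, F) = (F + (54 + 5*√(1 + p²))/(11 + √(1 + p²)))/(F + p) (r(p, F) = (F + (54 + 5*√(p² + (-1)²))/(11 + √(p² + (-1)²)))/(p + F) = (F + (54 + 5*√(p² + 1))/(11 + √(p² + 1)))/(F + p) = (F + (54 + 5*√(1 + p²))/(11 + √(1 + p²)))/(F + p))
-16598 + r(-163, 197) = -16598 + (54 + 5*√(1 + (-163)²) + 197*(11 + √(1 + (-163)²)))/((11 + √(1 + (-163)²))*(197 - 163)) = -16598 + (54 + 5*√(1 + 26569) + 197*(11 + √(1 + 26569)))/((11 + √(1 + 26569))*34) = -16598 + (1/34)*(54 + 5*√26570 + 197*(11 + √26570))/(11 + √26570) = -16598 + (1/34)*(54 + 5*√26570 + (2167 + 197*√26570))/(11 + √26570) = -16598 + (1/34)*(2221 + 202*√26570)/(11 + √26570) = -16598 + (2221 + 202*√26570)/(34*(11 + √26570))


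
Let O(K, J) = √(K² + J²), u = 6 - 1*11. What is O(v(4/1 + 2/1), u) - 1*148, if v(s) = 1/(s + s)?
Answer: -148 + √3601/12 ≈ -143.00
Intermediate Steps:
u = -5 (u = 6 - 11 = -5)
v(s) = 1/(2*s)
O(K, J) = √(J² + K²)
O(v(4/1 + 2/1), u) - 1*148 = √((-5)² + (1/(2*(4/1 + 2/1)))²) - 1*148 = √(25 + (1/(2*(4*1 + 2*1)))²) - 148 = √(25 + (1/(2*(4 + 2)))²) - 148 = √(25 + ((½)/6)²) - 148 = √(25 + ((½)*(⅙))²) - 148 = √(25 + (1/12)²) - 148 = √(25 + 1/144) - 148 = √(3601/144) - 148 = √3601/12 - 148 = -148 + √3601/12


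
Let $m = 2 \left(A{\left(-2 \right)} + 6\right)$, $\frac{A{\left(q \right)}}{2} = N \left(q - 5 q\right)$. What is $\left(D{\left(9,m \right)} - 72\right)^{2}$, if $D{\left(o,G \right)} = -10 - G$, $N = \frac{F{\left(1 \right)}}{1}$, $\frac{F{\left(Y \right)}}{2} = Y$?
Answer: $24964$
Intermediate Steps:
$F{\left(Y \right)} = 2 Y$
$N = 2$ ($N = \frac{2 \cdot 1}{1} = 2 \cdot 1 = 2$)
$A{\left(q \right)} = - 16 q$ ($A{\left(q \right)} = 2 \cdot 2 \left(q - 5 q\right) = 2 \cdot 2 \left(- 4 q\right) = 2 \left(- 8 q\right) = - 16 q$)
$m = 76$ ($m = 2 \left(\left(-16\right) \left(-2\right) + 6\right) = 2 \left(32 + 6\right) = 2 \cdot 38 = 76$)
$\left(D{\left(9,m \right)} - 72\right)^{2} = \left(\left(-10 - 76\right) - 72\right)^{2} = \left(-86 - 72\right)^{2} = \left(-158\right)^{2} = 24964$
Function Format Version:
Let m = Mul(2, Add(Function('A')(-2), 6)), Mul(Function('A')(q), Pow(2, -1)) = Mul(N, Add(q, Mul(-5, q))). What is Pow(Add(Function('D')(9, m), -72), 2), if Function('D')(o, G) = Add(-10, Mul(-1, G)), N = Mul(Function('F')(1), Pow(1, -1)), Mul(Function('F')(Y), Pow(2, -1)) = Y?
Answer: 24964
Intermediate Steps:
Function('F')(Y) = Mul(2, Y)
N = 2 (N = Mul(Mul(2, 1), Pow(1, -1)) = Mul(2, 1) = 2)
Function('A')(q) = Mul(-16, q) (Function('A')(q) = Mul(2, Mul(2, Add(q, Mul(-5, q)))) = Mul(2, Mul(2, Mul(-4, q))) = Mul(2, Mul(-8, q)) = Mul(-16, q))
m = 76 (m = Mul(2, Add(Mul(-16, -2), 6)) = Mul(2, Add(32, 6)) = Mul(2, 38) = 76)
Pow(Add(Function('D')(9, m), -72), 2) = Pow(Add(Add(-10, Mul(-1, 76)), -72), 2) = Pow(Add(Add(-10, -76), -72), 2) = Pow(Add(-86, -72), 2) = Pow(-158, 2) = 24964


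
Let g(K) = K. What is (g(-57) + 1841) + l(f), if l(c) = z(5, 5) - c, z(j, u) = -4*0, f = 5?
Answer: 1779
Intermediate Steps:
z(j, u) = 0
l(c) = -c (l(c) = 0 - c = -c)
(g(-57) + 1841) + l(f) = (-57 + 1841) - 1*5 = 1784 - 5 = 1779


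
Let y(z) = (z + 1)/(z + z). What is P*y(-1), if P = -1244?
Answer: 0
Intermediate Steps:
y(z) = (1 + z)/(2*z) (y(z) = (1 + z)/((2*z)) = (1 + z)*(1/(2*z)) = (1 + z)/(2*z))
P*y(-1) = -622*(1 - 1)/(-1) = -622*(-1)*0 = -1244*0 = 0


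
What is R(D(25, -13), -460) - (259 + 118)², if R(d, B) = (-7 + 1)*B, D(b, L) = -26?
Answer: -139369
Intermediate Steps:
R(d, B) = -6*B
R(D(25, -13), -460) - (259 + 118)² = -6*(-460) - (259 + 118)² = 2760 - 1*377² = 2760 - 1*142129 = 2760 - 142129 = -139369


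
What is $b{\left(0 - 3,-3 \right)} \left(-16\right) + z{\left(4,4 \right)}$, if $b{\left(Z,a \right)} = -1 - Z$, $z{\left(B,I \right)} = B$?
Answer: $-28$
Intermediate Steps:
$b{\left(0 - 3,-3 \right)} \left(-16\right) + z{\left(4,4 \right)} = \left(-1 - \left(0 - 3\right)\right) \left(-16\right) + 4 = \left(-1 - -3\right) \left(-16\right) + 4 = \left(-1 + 3\right) \left(-16\right) + 4 = 2 \left(-16\right) + 4 = -32 + 4 = -28$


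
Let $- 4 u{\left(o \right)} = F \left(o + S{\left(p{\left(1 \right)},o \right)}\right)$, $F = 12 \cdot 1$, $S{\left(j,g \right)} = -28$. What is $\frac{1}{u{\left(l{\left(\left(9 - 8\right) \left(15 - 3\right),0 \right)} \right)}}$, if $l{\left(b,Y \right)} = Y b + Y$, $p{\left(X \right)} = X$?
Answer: $\frac{1}{84} \approx 0.011905$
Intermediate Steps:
$l{\left(b,Y \right)} = Y + Y b$
$F = 12$
$u{\left(o \right)} = 84 - 3 o$ ($u{\left(o \right)} = - \frac{12 \left(o - 28\right)}{4} = - \frac{12 \left(-28 + o\right)}{4} = - \frac{-336 + 12 o}{4} = 84 - 3 o$)
$\frac{1}{u{\left(l{\left(\left(9 - 8\right) \left(15 - 3\right),0 \right)} \right)}} = \frac{1}{84 - 3 \cdot 0 \left(1 + \left(9 - 8\right) \left(15 - 3\right)\right)} = \frac{1}{84 - 3 \cdot 0 \left(1 + 1 \cdot 12\right)} = \frac{1}{84 - 3 \cdot 0 \left(1 + 12\right)} = \frac{1}{84 - 3 \cdot 0 \cdot 13} = \frac{1}{84 - 0} = \frac{1}{84 + 0} = \frac{1}{84}$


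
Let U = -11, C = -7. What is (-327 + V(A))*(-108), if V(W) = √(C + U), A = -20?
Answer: 35316 - 324*I*√2 ≈ 35316.0 - 458.21*I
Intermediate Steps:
V(W) = 3*I*√2 (V(W) = √(-7 - 11) = √(-18) = 3*I*√2)
(-327 + V(A))*(-108) = (-327 + 3*I*√2)*(-108) = 35316 - 324*I*√2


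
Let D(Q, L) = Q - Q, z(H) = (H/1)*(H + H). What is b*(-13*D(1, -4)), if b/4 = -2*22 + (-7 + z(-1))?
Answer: 0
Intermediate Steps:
z(H) = 2*H**2 (z(H) = (H*1)*(2*H) = H*(2*H) = 2*H**2)
D(Q, L) = 0
b = -196 (b = 4*(-2*22 + (-7 + 2*(-1)**2)) = 4*(-44 + (-7 + 2*1)) = 4*(-44 + (-7 + 2)) = 4*(-44 - 5) = 4*(-49) = -196)
b*(-13*D(1, -4)) = -(-2548)*0 = -196*0 = 0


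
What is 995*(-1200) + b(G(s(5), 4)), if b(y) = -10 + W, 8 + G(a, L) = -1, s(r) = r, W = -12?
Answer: -1194022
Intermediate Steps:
G(a, L) = -9 (G(a, L) = -8 - 1 = -9)
b(y) = -22 (b(y) = -10 - 12 = -22)
995*(-1200) + b(G(s(5), 4)) = 995*(-1200) - 22 = -1194000 - 22 = -1194022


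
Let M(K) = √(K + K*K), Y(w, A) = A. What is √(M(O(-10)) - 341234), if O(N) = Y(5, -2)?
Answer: √(-341234 + √2) ≈ 584.15*I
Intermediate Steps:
O(N) = -2
M(K) = √(K + K²)
√(M(O(-10)) - 341234) = √(√(-2*(1 - 2)) - 341234) = √(√(-2*(-1)) - 341234) = √(√2 - 341234) = √(-341234 + √2)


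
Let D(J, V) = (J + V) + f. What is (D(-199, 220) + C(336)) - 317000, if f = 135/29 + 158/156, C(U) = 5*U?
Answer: -713193517/2262 ≈ -3.1529e+5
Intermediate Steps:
f = 12821/2262 (f = 135*(1/29) + 158*(1/156) = 135/29 + 79/78 = 12821/2262 ≈ 5.6680)
D(J, V) = 12821/2262 + J + V (D(J, V) = (J + V) + 12821/2262 = 12821/2262 + J + V)
(D(-199, 220) + C(336)) - 317000 = ((12821/2262 - 199 + 220) + 5*336) - 317000 = (60323/2262 + 1680) - 317000 = 3860483/2262 - 317000 = -713193517/2262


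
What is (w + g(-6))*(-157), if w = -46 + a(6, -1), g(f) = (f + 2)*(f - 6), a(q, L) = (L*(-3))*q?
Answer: -3140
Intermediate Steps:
a(q, L) = -3*L*q (a(q, L) = (-3*L)*q = -3*L*q)
g(f) = (-6 + f)*(2 + f) (g(f) = (2 + f)*(-6 + f) = (-6 + f)*(2 + f))
w = -28 (w = -46 - 3*(-1)*6 = -46 + 18 = -28)
(w + g(-6))*(-157) = (-28 + (-12 + (-6)² - 4*(-6)))*(-157) = (-28 + (-12 + 36 + 24))*(-157) = (-28 + 48)*(-157) = 20*(-157) = -3140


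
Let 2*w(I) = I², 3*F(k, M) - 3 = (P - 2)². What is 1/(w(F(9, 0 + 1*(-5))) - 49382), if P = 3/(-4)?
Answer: -4608/227523695 ≈ -2.0253e-5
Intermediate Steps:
P = -¾ (P = 3*(-¼) = -¾ ≈ -0.75000)
F(k, M) = 169/48 (F(k, M) = 1 + (-¾ - 2)²/3 = 1 + (-11/4)²/3 = 1 + (⅓)*(121/16) = 1 + 121/48 = 169/48)
w(I) = I²/2
1/(w(F(9, 0 + 1*(-5))) - 49382) = 1/((169/48)²/2 - 49382) = 1/((½)*(28561/2304) - 49382) = 1/(28561/4608 - 49382) = 1/(-227523695/4608) = -4608/227523695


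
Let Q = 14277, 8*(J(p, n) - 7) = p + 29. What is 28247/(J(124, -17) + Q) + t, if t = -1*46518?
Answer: -5322596174/114425 ≈ -46516.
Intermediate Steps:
J(p, n) = 85/8 + p/8 (J(p, n) = 7 + (p + 29)/8 = 7 + (29 + p)/8 = 7 + (29/8 + p/8) = 85/8 + p/8)
t = -46518
28247/(J(124, -17) + Q) + t = 28247/((85/8 + (⅛)*124) + 14277) - 46518 = 28247/((85/8 + 31/2) + 14277) - 46518 = 28247/(209/8 + 14277) - 46518 = 28247/(114425/8) - 46518 = 28247*(8/114425) - 46518 = 225976/114425 - 46518 = -5322596174/114425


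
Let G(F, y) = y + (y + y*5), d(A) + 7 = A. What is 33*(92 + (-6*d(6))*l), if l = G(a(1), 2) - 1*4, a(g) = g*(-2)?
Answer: 5016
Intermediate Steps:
d(A) = -7 + A
a(g) = -2*g
G(F, y) = 7*y (G(F, y) = y + (y + 5*y) = y + 6*y = 7*y)
l = 10 (l = 7*2 - 1*4 = 14 - 4 = 10)
33*(92 + (-6*d(6))*l) = 33*(92 - 6*(-7 + 6)*10) = 33*(92 - 6*(-1)*10) = 33*(92 + 6*10) = 33*(92 + 60) = 33*152 = 5016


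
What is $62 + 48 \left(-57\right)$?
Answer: $-2674$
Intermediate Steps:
$62 + 48 \left(-57\right) = 62 - 2736 = -2674$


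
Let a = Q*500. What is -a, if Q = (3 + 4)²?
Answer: -24500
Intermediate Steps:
Q = 49 (Q = 7² = 49)
a = 24500 (a = 49*500 = 24500)
-a = -1*24500 = -24500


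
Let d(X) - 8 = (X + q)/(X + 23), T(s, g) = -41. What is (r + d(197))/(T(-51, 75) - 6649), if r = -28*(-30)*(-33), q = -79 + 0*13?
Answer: 1016087/245300 ≈ 4.1422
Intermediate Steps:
q = -79 (q = -79 + 0 = -79)
d(X) = 8 + (-79 + X)/(23 + X) (d(X) = 8 + (X - 79)/(X + 23) = 8 + (-79 + X)/(23 + X))
r = -27720 (r = 840*(-33) = -27720)
(r + d(197))/(T(-51, 75) - 6649) = (-27720 + 3*(35 + 3*197)/(23 + 197))/(-41 - 6649) = (-27720 + 3*(35 + 591)/220)/(-6690) = (-27720 + 3*(1/220)*626)*(-1/6690) = (-27720 + 939/110)*(-1/6690) = -3048261/110*(-1/6690) = 1016087/245300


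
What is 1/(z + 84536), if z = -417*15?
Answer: 1/78281 ≈ 1.2774e-5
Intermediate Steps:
z = -6255
1/(z + 84536) = 1/(-6255 + 84536) = 1/78281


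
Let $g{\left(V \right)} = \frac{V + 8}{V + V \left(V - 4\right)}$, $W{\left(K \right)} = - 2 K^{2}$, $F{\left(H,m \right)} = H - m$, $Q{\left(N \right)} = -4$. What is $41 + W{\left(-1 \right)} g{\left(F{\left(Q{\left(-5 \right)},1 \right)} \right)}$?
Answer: $\frac{817}{20} \approx 40.85$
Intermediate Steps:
$g{\left(V \right)} = \frac{8 + V}{V + V \left(-4 + V\right)}$
$41 + W{\left(-1 \right)} g{\left(F{\left(Q{\left(-5 \right)},1 \right)} \right)} = 41 + - 2 \left(-1\right)^{2} \frac{8 - 5}{\left(-4 - 1\right) \left(-3 - 5\right)} = 41 + \left(-2\right) 1 \frac{8 - 5}{\left(-4 - 1\right) \left(-3 - 5\right)} = 41 - 2 \frac{8 - 5}{\left(-5\right) \left(-3 - 5\right)} = 41 - 2 \left(\left(- \frac{1}{5}\right) \frac{1}{-8} \cdot 3\right) = 41 - 2 \left(\left(- \frac{1}{5}\right) \left(- \frac{1}{8}\right) 3\right) = 41 - \frac{3}{20} = \frac{817}{20}$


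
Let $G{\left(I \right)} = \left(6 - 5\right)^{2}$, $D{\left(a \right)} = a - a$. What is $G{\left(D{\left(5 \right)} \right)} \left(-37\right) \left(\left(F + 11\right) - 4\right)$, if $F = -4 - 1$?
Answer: $-74$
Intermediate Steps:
$D{\left(a \right)} = 0$
$G{\left(I \right)} = 1$ ($G{\left(I \right)} = 1^{2} = 1$)
$F = -5$ ($F = -4 - 1 = -5$)
$G{\left(D{\left(5 \right)} \right)} \left(-37\right) \left(\left(F + 11\right) - 4\right) = 1 \left(-37\right) \left(\left(-5 + 11\right) - 4\right) = - 37 \left(6 - 4\right) = \left(-37\right) 2 = -74$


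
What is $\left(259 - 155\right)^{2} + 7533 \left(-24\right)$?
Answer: $-169976$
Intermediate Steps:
$\left(259 - 155\right)^{2} + 7533 \left(-24\right) = 104^{2} - 180792 = 10816 - 180792 = -169976$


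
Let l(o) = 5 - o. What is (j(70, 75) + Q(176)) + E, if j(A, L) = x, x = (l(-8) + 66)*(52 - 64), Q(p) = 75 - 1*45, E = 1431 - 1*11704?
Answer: -11191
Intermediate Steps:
E = -10273 (E = 1431 - 11704 = -10273)
Q(p) = 30 (Q(p) = 75 - 45 = 30)
x = -948 (x = ((5 - 1*(-8)) + 66)*(52 - 64) = ((5 + 8) + 66)*(-12) = (13 + 66)*(-12) = 79*(-12) = -948)
j(A, L) = -948
(j(70, 75) + Q(176)) + E = (-948 + 30) - 10273 = -918 - 10273 = -11191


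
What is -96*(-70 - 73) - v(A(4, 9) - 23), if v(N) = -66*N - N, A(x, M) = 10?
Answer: 12857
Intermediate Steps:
v(N) = -67*N
-96*(-70 - 73) - v(A(4, 9) - 23) = -96*(-70 - 73) - (-67)*(10 - 23) = -96*(-143) - (-67)*(-13) = 13728 - 1*871 = 13728 - 871 = 12857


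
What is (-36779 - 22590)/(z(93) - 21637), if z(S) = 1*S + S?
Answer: 59369/21451 ≈ 2.7677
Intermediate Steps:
z(S) = 2*S (z(S) = S + S = 2*S)
(-36779 - 22590)/(z(93) - 21637) = (-36779 - 22590)/(2*93 - 21637) = -59369/(186 - 21637) = -59369/(-21451) = -59369*(-1/21451) = 59369/21451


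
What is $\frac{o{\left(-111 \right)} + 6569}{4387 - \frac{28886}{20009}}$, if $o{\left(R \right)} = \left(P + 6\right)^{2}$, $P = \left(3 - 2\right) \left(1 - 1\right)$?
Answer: $\frac{12014495}{7977327} \approx 1.5061$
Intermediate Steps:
$P = 0$ ($P = 1 \cdot 0 = 0$)
$o{\left(R \right)} = 36$ ($o{\left(R \right)} = \left(0 + 6\right)^{2} = 6^{2} = 36$)
$\frac{o{\left(-111 \right)} + 6569}{4387 - \frac{28886}{20009}} = \frac{36 + 6569}{4387 - \frac{28886}{20009}} = \frac{6605}{4387 - \frac{2626}{1819}} = \frac{6605}{\frac{7977327}{1819}} = 6605 \cdot \frac{1819}{7977327} = \frac{12014495}{7977327}$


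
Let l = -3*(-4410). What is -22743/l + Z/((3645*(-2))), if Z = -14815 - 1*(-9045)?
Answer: -47333/51030 ≈ -0.92755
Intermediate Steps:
l = 13230
Z = -5770 (Z = -14815 + 9045 = -5770)
-22743/l + Z/((3645*(-2))) = -22743/13230 - 5770/(3645*(-2)) = -22743*1/13230 - 5770/(-7290) = -361/210 - 5770*(-1/7290) = -361/210 + 577/729 = -47333/51030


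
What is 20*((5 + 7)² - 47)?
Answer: 1940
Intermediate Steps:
20*((5 + 7)² - 47) = 20*(12² - 47) = 20*(144 - 47) = 20*97 = 1940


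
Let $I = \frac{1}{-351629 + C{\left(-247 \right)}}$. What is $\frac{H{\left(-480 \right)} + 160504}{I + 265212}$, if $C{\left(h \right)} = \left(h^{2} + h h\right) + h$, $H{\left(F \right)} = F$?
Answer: $\frac{36782796592}{60961099895} \approx 0.60338$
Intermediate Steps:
$C{\left(h \right)} = h + 2 h^{2}$ ($C{\left(h \right)} = \left(h^{2} + h^{2}\right) + h = 2 h^{2} + h = h + 2 h^{2}$)
$I = - \frac{1}{229858}$ ($I = \frac{1}{-351629 - 247 \left(1 + 2 \left(-247\right)\right)} = \frac{1}{-351629 - 247 \left(1 - 494\right)} = \frac{1}{-351629 - -121771} = \frac{1}{-351629 + 121771} = \frac{1}{-229858} = - \frac{1}{229858} \approx -4.3505 \cdot 10^{-6}$)
$\frac{H{\left(-480 \right)} + 160504}{I + 265212} = \frac{-480 + 160504}{- \frac{1}{229858} + 265212} = \frac{160024}{\frac{60961099895}{229858}} = 160024 \cdot \frac{229858}{60961099895} = \frac{36782796592}{60961099895}$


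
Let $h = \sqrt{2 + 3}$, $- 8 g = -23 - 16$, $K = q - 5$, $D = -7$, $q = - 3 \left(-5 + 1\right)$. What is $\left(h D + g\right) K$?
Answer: $\frac{273}{8} - 49 \sqrt{5} \approx -75.442$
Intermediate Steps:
$q = 12$ ($q = \left(-3\right) \left(-4\right) = 12$)
$K = 7$ ($K = 12 - 5 = 7$)
$g = \frac{39}{8}$ ($g = - \frac{-23 - 16}{8} = \left(- \frac{1}{8}\right) \left(-39\right) = \frac{39}{8} \approx 4.875$)
$h = \sqrt{5} \approx 2.2361$
$\left(h D + g\right) K = \left(\sqrt{5} \left(-7\right) + \frac{39}{8}\right) 7 = \left(- 7 \sqrt{5} + \frac{39}{8}\right) 7 = \left(\frac{39}{8} - 7 \sqrt{5}\right) 7 = \frac{273}{8} - 49 \sqrt{5}$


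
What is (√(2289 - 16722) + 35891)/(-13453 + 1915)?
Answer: -35891/11538 - I*√14433/11538 ≈ -3.1107 - 0.010412*I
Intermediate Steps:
(√(2289 - 16722) + 35891)/(-13453 + 1915) = (√(-14433) + 35891)/(-11538) = (I*√14433 + 35891)*(-1/11538) = (35891 + I*√14433)*(-1/11538) = -35891/11538 - I*√14433/11538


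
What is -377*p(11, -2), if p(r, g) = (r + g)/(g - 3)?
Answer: 3393/5 ≈ 678.60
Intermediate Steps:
p(r, g) = (g + r)/(-3 + g)
-377*p(11, -2) = -377*(-2 + 11)/(-3 - 2) = -377*9/(-5) = -(-377)*9/5 = -377*(-9/5) = 3393/5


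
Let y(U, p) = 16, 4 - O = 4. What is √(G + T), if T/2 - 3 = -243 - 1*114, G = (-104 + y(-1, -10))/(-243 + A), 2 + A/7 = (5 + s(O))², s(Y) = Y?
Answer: 2*I*√297086/41 ≈ 26.588*I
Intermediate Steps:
O = 0 (O = 4 - 1*4 = 4 - 4 = 0)
A = 161 (A = -14 + 7*(5 + 0)² = -14 + 7*5² = -14 + 7*25 = -14 + 175 = 161)
G = 44/41 (G = (-104 + 16)/(-243 + 161) = -88/(-82) = -88*(-1/82) = 44/41 ≈ 1.0732)
T = -708 (T = 6 + 2*(-243 - 1*114) = 6 + 2*(-243 - 114) = 6 + 2*(-357) = 6 - 714 = -708)
√(G + T) = √(44/41 - 708) = √(-28984/41) = 2*I*√297086/41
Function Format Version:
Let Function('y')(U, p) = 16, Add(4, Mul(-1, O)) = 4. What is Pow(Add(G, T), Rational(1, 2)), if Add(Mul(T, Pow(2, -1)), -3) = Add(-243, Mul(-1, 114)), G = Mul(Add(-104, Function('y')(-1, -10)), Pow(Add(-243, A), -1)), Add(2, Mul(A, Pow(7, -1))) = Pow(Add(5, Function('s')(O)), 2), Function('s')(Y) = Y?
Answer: Mul(Rational(2, 41), I, Pow(297086, Rational(1, 2))) ≈ Mul(26.588, I)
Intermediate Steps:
O = 0 (O = Add(4, Mul(-1, 4)) = Add(4, -4) = 0)
A = 161 (A = Add(-14, Mul(7, Pow(Add(5, 0), 2))) = Add(-14, Mul(7, Pow(5, 2))) = Add(-14, Mul(7, 25)) = Add(-14, 175) = 161)
G = Rational(44, 41) (G = Mul(Add(-104, 16), Pow(Add(-243, 161), -1)) = Mul(-88, Pow(-82, -1)) = Mul(-88, Rational(-1, 82)) = Rational(44, 41) ≈ 1.0732)
T = -708 (T = Add(6, Mul(2, Add(-243, Mul(-1, 114)))) = Add(6, Mul(2, Add(-243, -114))) = Add(6, Mul(2, -357)) = Add(6, -714) = -708)
Pow(Add(G, T), Rational(1, 2)) = Pow(Add(Rational(44, 41), -708), Rational(1, 2)) = Pow(Rational(-28984, 41), Rational(1, 2)) = Mul(Rational(2, 41), I, Pow(297086, Rational(1, 2)))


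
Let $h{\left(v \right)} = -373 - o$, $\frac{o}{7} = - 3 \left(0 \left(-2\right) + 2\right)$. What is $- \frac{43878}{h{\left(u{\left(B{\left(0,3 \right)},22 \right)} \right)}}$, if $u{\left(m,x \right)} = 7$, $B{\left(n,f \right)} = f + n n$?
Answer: $\frac{43878}{331} \approx 132.56$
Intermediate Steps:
$B{\left(n,f \right)} = f + n^{2}$
$o = -42$ ($o = 7 \left(- 3 \left(0 \left(-2\right) + 2\right)\right) = 7 \left(- 3 \left(0 + 2\right)\right) = 7 \left(\left(-3\right) 2\right) = 7 \left(-6\right) = -42$)
$h{\left(v \right)} = -331$ ($h{\left(v \right)} = -373 - -42 = -373 + 42 = -331$)
$- \frac{43878}{h{\left(u{\left(B{\left(0,3 \right)},22 \right)} \right)}} = - \frac{43878}{-331} = \left(-43878\right) \left(- \frac{1}{331}\right) = \frac{43878}{331}$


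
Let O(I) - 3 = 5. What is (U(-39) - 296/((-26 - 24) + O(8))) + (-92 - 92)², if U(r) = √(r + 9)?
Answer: 711124/21 + I*√30 ≈ 33863.0 + 5.4772*I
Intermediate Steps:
O(I) = 8 (O(I) = 3 + 5 = 8)
U(r) = √(9 + r)
(U(-39) - 296/((-26 - 24) + O(8))) + (-92 - 92)² = (√(9 - 39) - 296/((-26 - 24) + 8)) + (-92 - 92)² = (√(-30) - 296/(-50 + 8)) + (-184)² = (I*√30 - 296/(-42)) + 33856 = (I*√30 - 1/42*(-296)) + 33856 = (I*√30 + 148/21) + 33856 = (148/21 + I*√30) + 33856 = 711124/21 + I*√30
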